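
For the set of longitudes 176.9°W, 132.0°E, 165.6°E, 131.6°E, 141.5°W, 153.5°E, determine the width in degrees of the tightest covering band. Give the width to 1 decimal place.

Sort the longitudes: -176.9°, -141.5°, +131.6°, +132.0°, +153.5°, +165.6°.
Eastward gaps between consecutive values (wrapping around): 35.4°, 273.1°, 0.4°, 21.5°, 12.1°, 17.5°.
Largest gap = 273.1° ⇒ minimal covering band is its complement: 360° − 273.1° = 86.9°.
Band runs from +131.6° eastward to -141.5°, crossing the antimeridian.

86.9°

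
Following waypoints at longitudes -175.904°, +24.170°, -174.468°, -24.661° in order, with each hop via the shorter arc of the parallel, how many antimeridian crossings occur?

2

Leg 1: -175.904° → +24.170°, shortest Δλ = -159.926° (west) — crosses 180°.
Leg 2: +24.170° → -174.468°, shortest Δλ = 161.362° (east) — crosses 180°.
Leg 3: -174.468° → -24.661°, shortest Δλ = 149.807° (east) — does not cross 180°.
Total crossings: 2.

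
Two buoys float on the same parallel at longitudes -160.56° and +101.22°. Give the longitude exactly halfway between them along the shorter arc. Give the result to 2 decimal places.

Signed shortest Δλ from -160.56° to +101.22° is -98.22°.
Midpoint longitude = -160.56° + (-98.22°)/2 = -160.56° − 49.11° = -209.67°.
Normalise into (−180°, 180°]: +150.33°.
(The naïve average (-160.56 + +101.22)/2 = -29.67° is on the wrong side of the globe.)

+150.33°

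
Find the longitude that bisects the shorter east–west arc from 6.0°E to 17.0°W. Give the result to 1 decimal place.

Signed shortest Δλ from +6.0° to -17.0° is -23.0°.
Midpoint longitude = +6.0° + (-23.0°)/2 = +6.0° − 11.5° = -5.5°.

5.5°W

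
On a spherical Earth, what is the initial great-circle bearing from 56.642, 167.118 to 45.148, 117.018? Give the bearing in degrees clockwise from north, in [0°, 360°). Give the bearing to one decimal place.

Δλ = 117.018 − 167.118 = -50.100°.
θ = atan2( sin Δλ · cos φ₂ , cos φ₁ · sin φ₂ − sin φ₁ · cos φ₂ · cos Δλ )
  = atan2(-0.54106, 0.01195) = -88.735° → normalised to [0°, 360°): 271.265°.

271.3°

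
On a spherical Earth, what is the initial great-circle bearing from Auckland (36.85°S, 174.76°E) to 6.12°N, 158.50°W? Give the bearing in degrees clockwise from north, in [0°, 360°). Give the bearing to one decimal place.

35.9°

Δλ = -158.50 − 174.76 = -333.26°; wrapped into (−180°, 180°]: 26.74°.
θ = atan2( sin Δλ · cos φ₂ , cos φ₁ · sin φ₂ − sin φ₁ · cos φ₂ · cos Δλ )
  = atan2(0.44738, 0.61785) = 35.908° → normalised to [0°, 360°): 35.908°.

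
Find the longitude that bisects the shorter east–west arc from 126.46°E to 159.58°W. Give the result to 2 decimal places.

Signed shortest Δλ from +126.46° to -159.58° is +73.96°.
Midpoint longitude = +126.46° + (+73.96°)/2 = +126.46° + 36.98° = +163.44°.
(The naïve average (+126.46 + -159.58)/2 = -16.56° is on the wrong side of the globe.)

163.44°E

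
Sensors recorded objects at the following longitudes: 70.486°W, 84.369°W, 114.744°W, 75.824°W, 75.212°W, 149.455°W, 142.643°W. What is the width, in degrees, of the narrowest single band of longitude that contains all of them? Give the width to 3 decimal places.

78.969°

Sort the longitudes: -149.455°, -142.643°, -114.744°, -84.369°, -75.824°, -75.212°, -70.486°.
Eastward gaps between consecutive values (wrapping around): 6.812°, 27.899°, 30.375°, 8.545°, 0.612°, 4.726°, 281.031°.
Largest gap = 281.031° ⇒ minimal covering band is its complement: 360° − 281.031° = 78.969°.
Band runs from -149.455° eastward to -70.486°.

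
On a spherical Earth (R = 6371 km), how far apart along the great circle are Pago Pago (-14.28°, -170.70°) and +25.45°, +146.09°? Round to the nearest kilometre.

6435 km

Δλ = 146.09 − -170.70 = 316.79°; wrapped into (−180°, 180°]: -43.21°.
Δφ = 25.45 − -14.28 = 39.73°.
a = sin²(Δφ/2) + cos φ₁ · cos φ₂ · sin²(Δλ/2) = 0.234104.
c = 2·atan2(√a, √(1−a)) = 1.01008 rad → d = 6371·c ≈ 6435.23 km.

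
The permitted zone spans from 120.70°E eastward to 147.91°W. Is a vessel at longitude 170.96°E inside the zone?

Yes

Band width going east from +120.70° to -147.91°: ((-147.91 − 120.70) mod 360) = 91.39°.
Offset of +170.96° east of the west edge: ((170.96 − 120.70) mod 360) = 50.26°.
50.26° ≤ 91.39° ⇒ inside.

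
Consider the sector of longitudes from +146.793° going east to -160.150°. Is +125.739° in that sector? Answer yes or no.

No

Band width going east from +146.793° to -160.150°: ((-160.150 − 146.793) mod 360) = 53.057°.
Offset of +125.739° east of the west edge: ((125.739 − 146.793) mod 360) = 338.946°.
338.946° > 53.057° ⇒ outside.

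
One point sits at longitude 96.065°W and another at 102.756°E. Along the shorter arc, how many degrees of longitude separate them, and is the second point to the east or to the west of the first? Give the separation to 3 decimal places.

Raw difference: 102.756 − -96.065 = 198.821°.
Normalise into (−180°, 180°]: 198.821° − 360° = -161.179°.
Negative ⇒ the second point lies to the west; separation 161.179°.

161.179° west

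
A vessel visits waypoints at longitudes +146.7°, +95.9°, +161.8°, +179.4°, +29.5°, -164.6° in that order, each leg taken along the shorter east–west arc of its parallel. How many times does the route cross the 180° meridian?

1

Leg 1: +146.7° → +95.9°, shortest Δλ = -50.8° (west) — does not cross 180°.
Leg 2: +95.9° → +161.8°, shortest Δλ = 65.9° (east) — does not cross 180°.
Leg 3: +161.8° → +179.4°, shortest Δλ = 17.6° (east) — does not cross 180°.
Leg 4: +179.4° → +29.5°, shortest Δλ = -149.9° (west) — does not cross 180°.
Leg 5: +29.5° → -164.6°, shortest Δλ = 165.9° (east) — crosses 180°.
Total crossings: 1.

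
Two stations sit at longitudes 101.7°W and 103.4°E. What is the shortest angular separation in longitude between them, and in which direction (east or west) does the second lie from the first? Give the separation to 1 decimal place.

Raw difference: 103.4 − -101.7 = 205.1°.
Normalise into (−180°, 180°]: 205.1° − 360° = -154.9°.
Negative ⇒ the second point lies to the west; separation 154.9°.

154.9° west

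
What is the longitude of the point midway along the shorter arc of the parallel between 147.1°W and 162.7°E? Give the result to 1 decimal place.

172.2°W

Signed shortest Δλ from -147.1° to +162.7° is -50.2°.
Midpoint longitude = -147.1° + (-50.2°)/2 = -147.1° − 25.1° = -172.2°.
(The naïve average (-147.1 + +162.7)/2 = 7.8° is on the wrong side of the globe.)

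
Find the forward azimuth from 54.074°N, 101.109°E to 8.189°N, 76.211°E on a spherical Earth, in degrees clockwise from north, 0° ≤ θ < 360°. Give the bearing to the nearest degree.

Δλ = 76.211 − 101.109 = -24.898°.
θ = atan2( sin Δλ · cos φ₂ , cos φ₁ · sin φ₂ − sin φ₁ · cos φ₂ · cos Δλ )
  = atan2(-0.41671, -0.64345) = -147.072° → normalised to [0°, 360°): 212.928°.

213°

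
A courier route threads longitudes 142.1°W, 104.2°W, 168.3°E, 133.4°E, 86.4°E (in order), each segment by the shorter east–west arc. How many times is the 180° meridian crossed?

1

Leg 1: -142.1° → -104.2°, shortest Δλ = 37.9° (east) — does not cross 180°.
Leg 2: -104.2° → +168.3°, shortest Δλ = -87.5° (west) — crosses 180°.
Leg 3: +168.3° → +133.4°, shortest Δλ = -34.9° (west) — does not cross 180°.
Leg 4: +133.4° → +86.4°, shortest Δλ = -47.0° (west) — does not cross 180°.
Total crossings: 1.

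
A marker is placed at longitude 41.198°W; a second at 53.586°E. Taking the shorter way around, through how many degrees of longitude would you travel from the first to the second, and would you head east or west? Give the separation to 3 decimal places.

Raw difference: 53.586 − -41.198 = 94.784°.
Normalise into (−180°, 180°]: 94.784° stays 94.784°.
Positive ⇒ the second point lies to the east; separation 94.784°.

94.784° east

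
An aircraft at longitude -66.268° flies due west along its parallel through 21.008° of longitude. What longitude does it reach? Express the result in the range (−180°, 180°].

-87.276°

Start at -66.268°; shift −21.008° → -87.276°.
-87.276° already lies in (−180°, 180°].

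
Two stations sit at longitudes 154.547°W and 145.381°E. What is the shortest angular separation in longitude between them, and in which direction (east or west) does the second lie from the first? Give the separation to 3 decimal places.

Raw difference: 145.381 − -154.547 = 299.928°.
Normalise into (−180°, 180°]: 299.928° − 360° = -60.072°.
Negative ⇒ the second point lies to the west; separation 60.072°.

60.072° west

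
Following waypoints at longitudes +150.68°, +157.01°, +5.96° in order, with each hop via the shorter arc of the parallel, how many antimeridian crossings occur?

Leg 1: +150.68° → +157.01°, shortest Δλ = 6.33° (east) — does not cross 180°.
Leg 2: +157.01° → +5.96°, shortest Δλ = -151.05° (west) — does not cross 180°.
Total crossings: 0.

0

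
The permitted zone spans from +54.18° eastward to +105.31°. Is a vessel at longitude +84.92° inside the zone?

Band width going east from +54.18° to +105.31°: ((105.31 − 54.18) mod 360) = 51.13°.
Offset of +84.92° east of the west edge: ((84.92 − 54.18) mod 360) = 30.74°.
30.74° ≤ 51.13° ⇒ inside.

Yes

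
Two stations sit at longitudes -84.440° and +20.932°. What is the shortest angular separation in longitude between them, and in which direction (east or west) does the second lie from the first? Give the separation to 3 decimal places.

105.372° east

Raw difference: 20.932 − -84.440 = 105.372°.
Normalise into (−180°, 180°]: 105.372° stays 105.372°.
Positive ⇒ the second point lies to the east; separation 105.372°.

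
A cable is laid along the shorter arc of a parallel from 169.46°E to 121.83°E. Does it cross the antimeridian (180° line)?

No

Signed shortest Δλ = ((121.83 − 169.46 + 180) mod 360) − 180 = -47.63°.
Going west by 47.63° from +169.46° reaches +121.83° without touching 180°.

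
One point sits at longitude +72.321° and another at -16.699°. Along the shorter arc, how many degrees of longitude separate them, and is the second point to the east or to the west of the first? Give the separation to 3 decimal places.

89.020° west

Raw difference: -16.699 − 72.321 = -89.02°.
Normalise into (−180°, 180°]: -89.02° stays -89.02°.
Negative ⇒ the second point lies to the west; separation 89.020°.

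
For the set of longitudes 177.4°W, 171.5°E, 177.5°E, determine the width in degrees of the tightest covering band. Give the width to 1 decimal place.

11.1°

Sort the longitudes: -177.4°, +171.5°, +177.5°.
Eastward gaps between consecutive values (wrapping around): 348.9°, 6.0°, 5.1°.
Largest gap = 348.9° ⇒ minimal covering band is its complement: 360° − 348.9° = 11.1°.
Band runs from +171.5° eastward to -177.4°, crossing the antimeridian.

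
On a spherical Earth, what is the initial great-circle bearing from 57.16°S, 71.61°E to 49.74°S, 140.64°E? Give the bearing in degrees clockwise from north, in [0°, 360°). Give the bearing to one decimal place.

Δλ = 140.64 − 71.61 = 69.03°.
θ = atan2( sin Δλ · cos φ₂ , cos φ₁ · sin φ₂ − sin φ₁ · cos φ₂ · cos Δλ )
  = atan2(0.60345, -0.21952) = 109.990° → normalised to [0°, 360°): 109.990°.

110.0°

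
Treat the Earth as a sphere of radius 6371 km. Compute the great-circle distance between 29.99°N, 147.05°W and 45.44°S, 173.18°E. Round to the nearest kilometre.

Δλ = 173.18 − -147.05 = 320.23°; wrapped into (−180°, 180°]: -39.77°.
Δφ = -45.44 − 29.99 = -75.43°.
a = sin²(Δφ/2) + cos φ₁ · cos φ₂ · sin²(Δλ/2) = 0.444525.
c = 2·atan2(√a, √(1−a)) = 1.45962 rad → d = 6371·c ≈ 9299.23 km.

9299 km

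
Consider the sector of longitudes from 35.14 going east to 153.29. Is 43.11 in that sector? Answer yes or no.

Band width going east from +35.14° to +153.29°: ((153.29 − 35.14) mod 360) = 118.15°.
Offset of +43.11° east of the west edge: ((43.11 − 35.14) mod 360) = 7.97°.
7.97° ≤ 118.15° ⇒ inside.

Yes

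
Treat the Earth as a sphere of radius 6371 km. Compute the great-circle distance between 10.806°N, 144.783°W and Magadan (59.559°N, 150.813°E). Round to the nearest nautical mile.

4075 nmi

Δλ = 150.813 − -144.783 = 295.596°; wrapped into (−180°, 180°]: -64.404°.
Δφ = 59.559 − 10.806 = 48.753°.
a = sin²(Δφ/2) + cos φ₁ · cos φ₂ · sin²(Δλ/2) = 0.311678.
c = 2·atan2(√a, √(1−a)) = 1.18463 rad → d = 6371·c ≈ 7547.26 km ≈ 4075.19 nmi.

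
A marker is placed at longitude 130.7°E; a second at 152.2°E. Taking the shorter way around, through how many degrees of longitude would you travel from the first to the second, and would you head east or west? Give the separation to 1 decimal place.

Raw difference: 152.2 − 130.7 = 21.5°.
Normalise into (−180°, 180°]: 21.5° stays 21.5°.
Positive ⇒ the second point lies to the east; separation 21.5°.

21.5° east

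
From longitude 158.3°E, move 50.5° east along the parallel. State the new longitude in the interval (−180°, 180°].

151.2°W

Start at +158.3°; shift +50.5° → +208.8°.
+208.8° lies outside (−180°, 180°]; subtract 360° → -151.2°.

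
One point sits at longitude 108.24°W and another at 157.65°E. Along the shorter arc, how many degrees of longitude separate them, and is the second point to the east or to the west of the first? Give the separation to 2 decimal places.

94.11° west

Raw difference: 157.65 − -108.24 = 265.89°.
Normalise into (−180°, 180°]: 265.89° − 360° = -94.11°.
Negative ⇒ the second point lies to the west; separation 94.11°.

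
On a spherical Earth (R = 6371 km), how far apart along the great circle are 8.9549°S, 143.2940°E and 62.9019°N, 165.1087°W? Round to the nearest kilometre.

9107 km

Δλ = -165.1087 − 143.2940 = -308.4027°; wrapped into (−180°, 180°]: 51.5973°.
Δφ = 62.9019 − -8.9549 = 71.8568°.
a = sin²(Δφ/2) + cos φ₁ · cos φ₂ · sin²(Δλ/2) = 0.429530.
c = 2·atan2(√a, √(1−a)) = 1.42939 rad → d = 6371·c ≈ 9106.61 km.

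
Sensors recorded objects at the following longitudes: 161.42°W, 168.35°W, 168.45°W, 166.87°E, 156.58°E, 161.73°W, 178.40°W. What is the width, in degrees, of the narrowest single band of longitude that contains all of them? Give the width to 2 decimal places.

42.00°

Sort the longitudes: -178.40°, -168.45°, -168.35°, -161.73°, -161.42°, +156.58°, +166.87°.
Eastward gaps between consecutive values (wrapping around): 9.95°, 0.10°, 6.62°, 0.31°, 318.00°, 10.29°, 14.73°.
Largest gap = 318.00° ⇒ minimal covering band is its complement: 360° − 318.00° = 42.00°.
Band runs from +156.58° eastward to -161.42°, crossing the antimeridian.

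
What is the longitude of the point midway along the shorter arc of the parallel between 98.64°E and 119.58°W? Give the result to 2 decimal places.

169.53°E

Signed shortest Δλ from +98.64° to -119.58° is +141.78°.
Midpoint longitude = +98.64° + (+141.78°)/2 = +98.64° + 70.89° = +169.53°.
(The naïve average (+98.64 + -119.58)/2 = -10.47° is on the wrong side of the globe.)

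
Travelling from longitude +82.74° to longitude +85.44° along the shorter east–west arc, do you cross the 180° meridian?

No

Signed shortest Δλ = ((85.44 − 82.74 + 180) mod 360) − 180 = 2.7°.
Going east by 2.7° from +82.74° reaches +85.44° without touching 180°.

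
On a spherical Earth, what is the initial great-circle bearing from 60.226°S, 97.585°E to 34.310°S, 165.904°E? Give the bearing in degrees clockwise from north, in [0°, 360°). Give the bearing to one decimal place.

Δλ = 165.904 − 97.585 = 68.319°.
θ = atan2( sin Δλ · cos φ₂ , cos φ₁ · sin φ₂ − sin φ₁ · cos φ₂ · cos Δλ )
  = atan2(0.76756, -0.01503) = 91.122° → normalised to [0°, 360°): 91.122°.

91.1°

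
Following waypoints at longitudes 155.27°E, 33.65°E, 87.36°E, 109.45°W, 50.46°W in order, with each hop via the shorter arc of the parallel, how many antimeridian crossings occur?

Leg 1: +155.27° → +33.65°, shortest Δλ = -121.62° (west) — does not cross 180°.
Leg 2: +33.65° → +87.36°, shortest Δλ = 53.71° (east) — does not cross 180°.
Leg 3: +87.36° → -109.45°, shortest Δλ = 163.19° (east) — crosses 180°.
Leg 4: -109.45° → -50.46°, shortest Δλ = 58.99° (east) — does not cross 180°.
Total crossings: 1.

1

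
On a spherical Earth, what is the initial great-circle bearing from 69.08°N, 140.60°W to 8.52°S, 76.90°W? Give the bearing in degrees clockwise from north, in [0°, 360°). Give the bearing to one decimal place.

Δλ = -76.90 − -140.60 = 63.70°.
θ = atan2( sin Δλ · cos φ₂ , cos φ₁ · sin φ₂ − sin φ₁ · cos φ₂ · cos Δλ )
  = atan2(0.88659, -0.46220) = 117.534° → normalised to [0°, 360°): 117.534°.

117.5°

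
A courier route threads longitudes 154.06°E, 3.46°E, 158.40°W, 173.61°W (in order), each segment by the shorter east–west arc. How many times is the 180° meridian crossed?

0

Leg 1: +154.06° → +3.46°, shortest Δλ = -150.6° (west) — does not cross 180°.
Leg 2: +3.46° → -158.40°, shortest Δλ = -161.86° (west) — does not cross 180°.
Leg 3: -158.40° → -173.61°, shortest Δλ = -15.21° (west) — does not cross 180°.
Total crossings: 0.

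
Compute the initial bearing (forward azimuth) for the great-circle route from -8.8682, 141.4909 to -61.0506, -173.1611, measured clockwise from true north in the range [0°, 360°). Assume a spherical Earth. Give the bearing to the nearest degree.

Δλ = -173.1611 − 141.4909 = -314.6520°; wrapped into (−180°, 180°]: 45.3480°.
θ = atan2( sin Δλ · cos φ₂ , cos φ₁ · sin φ₂ − sin φ₁ · cos φ₂ · cos Δλ )
  = atan2(0.34434, -0.81214) = 157.024° → normalised to [0°, 360°): 157.024°.

157°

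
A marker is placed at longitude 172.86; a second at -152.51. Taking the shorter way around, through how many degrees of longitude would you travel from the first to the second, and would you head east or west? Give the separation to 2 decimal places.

Raw difference: -152.51 − 172.86 = -325.37°.
Normalise into (−180°, 180°]: -325.37° + 360° = 34.63°.
Positive ⇒ the second point lies to the east; separation 34.63°.

34.63° east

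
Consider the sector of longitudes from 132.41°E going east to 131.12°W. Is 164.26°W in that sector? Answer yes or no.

Yes

Band width going east from +132.41° to -131.12°: ((-131.12 − 132.41) mod 360) = 96.47°.
Offset of -164.26° east of the west edge: ((-164.26 − 132.41) mod 360) = 63.33°.
63.33° ≤ 96.47° ⇒ inside.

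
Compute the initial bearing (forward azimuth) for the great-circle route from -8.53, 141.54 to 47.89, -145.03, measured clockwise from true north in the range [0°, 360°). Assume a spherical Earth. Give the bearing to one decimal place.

40.1°

Δλ = -145.03 − 141.54 = -286.57°; wrapped into (−180°, 180°]: 73.43°.
θ = atan2( sin Δλ · cos φ₂ , cos φ₁ · sin φ₂ − sin φ₁ · cos φ₂ · cos Δλ )
  = atan2(0.64271, 0.76202) = 40.145° → normalised to [0°, 360°): 40.145°.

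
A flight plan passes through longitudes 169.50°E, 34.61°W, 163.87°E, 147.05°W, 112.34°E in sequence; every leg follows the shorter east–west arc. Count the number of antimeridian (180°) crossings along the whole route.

4

Leg 1: +169.50° → -34.61°, shortest Δλ = 155.89° (east) — crosses 180°.
Leg 2: -34.61° → +163.87°, shortest Δλ = -161.52° (west) — crosses 180°.
Leg 3: +163.87° → -147.05°, shortest Δλ = 49.08° (east) — crosses 180°.
Leg 4: -147.05° → +112.34°, shortest Δλ = -100.61° (west) — crosses 180°.
Total crossings: 4.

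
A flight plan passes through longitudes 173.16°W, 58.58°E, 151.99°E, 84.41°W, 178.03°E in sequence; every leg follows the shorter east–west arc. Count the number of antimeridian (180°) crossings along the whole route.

3

Leg 1: -173.16° → +58.58°, shortest Δλ = -128.26° (west) — crosses 180°.
Leg 2: +58.58° → +151.99°, shortest Δλ = 93.41° (east) — does not cross 180°.
Leg 3: +151.99° → -84.41°, shortest Δλ = 123.6° (east) — crosses 180°.
Leg 4: -84.41° → +178.03°, shortest Δλ = -97.56° (west) — crosses 180°.
Total crossings: 3.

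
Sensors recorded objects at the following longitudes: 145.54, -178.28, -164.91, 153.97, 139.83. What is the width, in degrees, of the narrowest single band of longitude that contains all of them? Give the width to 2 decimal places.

55.26°

Sort the longitudes: -178.28°, -164.91°, +139.83°, +145.54°, +153.97°.
Eastward gaps between consecutive values (wrapping around): 13.37°, 304.74°, 5.71°, 8.43°, 27.75°.
Largest gap = 304.74° ⇒ minimal covering band is its complement: 360° − 304.74° = 55.26°.
Band runs from +139.83° eastward to -164.91°, crossing the antimeridian.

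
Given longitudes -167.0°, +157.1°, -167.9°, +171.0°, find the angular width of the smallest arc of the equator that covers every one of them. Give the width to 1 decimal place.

35.9°

Sort the longitudes: -167.9°, -167.0°, +157.1°, +171.0°.
Eastward gaps between consecutive values (wrapping around): 0.9°, 324.1°, 13.9°, 21.1°.
Largest gap = 324.1° ⇒ minimal covering band is its complement: 360° − 324.1° = 35.9°.
Band runs from +157.1° eastward to -167.0°, crossing the antimeridian.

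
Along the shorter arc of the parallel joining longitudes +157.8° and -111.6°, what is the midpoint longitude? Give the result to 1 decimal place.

Signed shortest Δλ from +157.8° to -111.6° is +90.6°.
Midpoint longitude = +157.8° + (+90.6°)/2 = +157.8° + 45.3° = +203.1°.
Normalise into (−180°, 180°]: -156.9°.
(The naïve average (+157.8 + -111.6)/2 = 23.1° is on the wrong side of the globe.)

-156.9°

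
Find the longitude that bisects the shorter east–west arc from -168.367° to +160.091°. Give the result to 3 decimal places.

Signed shortest Δλ from -168.367° to +160.091° is -31.542°.
Midpoint longitude = -168.367° + (-31.542°)/2 = -168.367° − 15.771° = -184.138°.
Normalise into (−180°, 180°]: +175.862°.
(The naïve average (-168.367 + +160.091)/2 = -4.138° is on the wrong side of the globe.)

+175.862°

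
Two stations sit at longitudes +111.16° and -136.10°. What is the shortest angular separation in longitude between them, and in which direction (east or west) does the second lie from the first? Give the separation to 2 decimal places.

Raw difference: -136.10 − 111.16 = -247.26°.
Normalise into (−180°, 180°]: -247.26° + 360° = 112.74°.
Positive ⇒ the second point lies to the east; separation 112.74°.

112.74° east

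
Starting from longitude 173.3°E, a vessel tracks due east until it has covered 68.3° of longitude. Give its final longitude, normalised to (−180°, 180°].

118.4°W

Start at +173.3°; shift +68.3° → +241.6°.
+241.6° lies outside (−180°, 180°]; subtract 360° → -118.4°.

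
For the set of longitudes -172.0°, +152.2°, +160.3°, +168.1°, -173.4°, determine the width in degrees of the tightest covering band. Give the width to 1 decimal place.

Sort the longitudes: -173.4°, -172.0°, +152.2°, +160.3°, +168.1°.
Eastward gaps between consecutive values (wrapping around): 1.4°, 324.2°, 8.1°, 7.8°, 18.5°.
Largest gap = 324.2° ⇒ minimal covering band is its complement: 360° − 324.2° = 35.8°.
Band runs from +152.2° eastward to -172.0°, crossing the antimeridian.

35.8°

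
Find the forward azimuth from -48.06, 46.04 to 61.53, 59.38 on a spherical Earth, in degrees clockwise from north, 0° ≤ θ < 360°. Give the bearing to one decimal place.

6.7°

Δλ = 59.38 − 46.04 = 13.34°.
θ = atan2( sin Δλ · cos φ₂ , cos φ₁ · sin φ₂ − sin φ₁ · cos φ₂ · cos Δλ )
  = atan2(0.10999, 0.93255) = 6.727° → normalised to [0°, 360°): 6.727°.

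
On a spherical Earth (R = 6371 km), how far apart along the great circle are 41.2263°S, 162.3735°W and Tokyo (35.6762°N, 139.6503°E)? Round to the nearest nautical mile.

Δλ = 139.6503 − -162.3735 = 302.0238°; wrapped into (−180°, 180°]: -57.9762°.
Δφ = 35.6762 − -41.2263 = 76.9025°.
a = sin²(Δφ/2) + cos φ₁ · cos φ₂ · sin²(Δλ/2) = 0.530188.
c = 2·atan2(√a, √(1−a)) = 1.63121 rad → d = 6371·c ≈ 10392.44 km ≈ 5611.47 nmi.

5611 nmi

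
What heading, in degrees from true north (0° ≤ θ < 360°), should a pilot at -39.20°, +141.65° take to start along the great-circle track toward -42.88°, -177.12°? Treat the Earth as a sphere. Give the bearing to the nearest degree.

Δλ = -177.12 − 141.65 = -318.77°; wrapped into (−180°, 180°]: 41.23°.
θ = atan2( sin Δλ · cos φ₂ , cos φ₁ · sin φ₂ − sin φ₁ · cos φ₂ · cos Δλ )
  = atan2(0.48296, -0.17901) = 110.337° → normalised to [0°, 360°): 110.337°.

110°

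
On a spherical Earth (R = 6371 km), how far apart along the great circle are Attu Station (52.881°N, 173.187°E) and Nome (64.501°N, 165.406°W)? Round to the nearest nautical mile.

957 nmi

Δλ = -165.406 − 173.187 = -338.593°; wrapped into (−180°, 180°]: 21.407°.
Δφ = 64.501 − 52.881 = 11.620°.
a = sin²(Δφ/2) + cos φ₁ · cos φ₂ · sin²(Δλ/2) = 0.019209.
c = 2·atan2(√a, √(1−a)) = 0.27809 rad → d = 6371·c ≈ 1771.69 km ≈ 956.64 nmi.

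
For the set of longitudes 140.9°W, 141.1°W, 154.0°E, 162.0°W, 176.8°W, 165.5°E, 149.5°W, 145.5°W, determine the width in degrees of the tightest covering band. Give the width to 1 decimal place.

Sort the longitudes: -176.8°, -162.0°, -149.5°, -145.5°, -141.1°, -140.9°, +154.0°, +165.5°.
Eastward gaps between consecutive values (wrapping around): 14.8°, 12.5°, 4.0°, 4.4°, 0.2°, 294.9°, 11.5°, 17.7°.
Largest gap = 294.9° ⇒ minimal covering band is its complement: 360° − 294.9° = 65.1°.
Band runs from +154.0° eastward to -140.9°, crossing the antimeridian.

65.1°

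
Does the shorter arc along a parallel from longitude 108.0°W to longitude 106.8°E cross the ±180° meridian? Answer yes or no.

Naïve |106.8 − -108.0| = 214.8° > 180°, so the shorter arc goes the other way round — across 180°.
Signed shortest Δλ = ((106.8 − -108.0 + 180) mod 360) − 180 = -145.2°.
Going west by 145.2° from -108.0° passes through 180° before reaching +106.8°.

Yes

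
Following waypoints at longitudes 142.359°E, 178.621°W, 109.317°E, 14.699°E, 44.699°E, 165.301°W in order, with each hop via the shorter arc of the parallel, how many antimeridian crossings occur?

Leg 1: +142.359° → -178.621°, shortest Δλ = 39.02° (east) — crosses 180°.
Leg 2: -178.621° → +109.317°, shortest Δλ = -72.062° (west) — crosses 180°.
Leg 3: +109.317° → +14.699°, shortest Δλ = -94.618° (west) — does not cross 180°.
Leg 4: +14.699° → +44.699°, shortest Δλ = 30.0° (east) — does not cross 180°.
Leg 5: +44.699° → -165.301°, shortest Δλ = 150.0° (east) — crosses 180°.
Total crossings: 3.

3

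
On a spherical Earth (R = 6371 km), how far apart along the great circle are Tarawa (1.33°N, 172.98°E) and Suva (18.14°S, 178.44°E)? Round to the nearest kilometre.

Δλ = 178.44 − 172.98 = 5.46°.
Δφ = -18.14 − 1.33 = -19.47°.
a = sin²(Δφ/2) + cos φ₁ · cos φ₂ · sin²(Δλ/2) = 0.030747.
c = 2·atan2(√a, √(1−a)) = 0.35252 rad → d = 6371·c ≈ 2245.90 km.

2246 km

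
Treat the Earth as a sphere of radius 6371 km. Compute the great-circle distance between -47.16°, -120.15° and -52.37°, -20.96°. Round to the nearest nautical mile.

Δλ = -20.96 − -120.15 = 99.19°.
Δφ = -52.37 − -47.16 = -5.21°.
a = sin²(Δφ/2) + cos φ₁ · cos φ₂ · sin²(Δλ/2) = 0.242794.
c = 2·atan2(√a, √(1−a)) = 1.03047 rad → d = 6371·c ≈ 6565.15 km ≈ 3544.90 nmi.

3545 nmi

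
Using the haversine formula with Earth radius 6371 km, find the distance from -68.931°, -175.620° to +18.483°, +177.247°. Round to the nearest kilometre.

9737 km

Δλ = 177.247 − -175.620 = 352.867°; wrapped into (−180°, 180°]: -7.133°.
Δφ = 18.483 − -68.931 = 87.414°.
a = sin²(Δφ/2) + cos φ₁ · cos φ₂ · sin²(Δλ/2) = 0.478760.
c = 2·atan2(√a, √(1−a)) = 1.52830 rad → d = 6371·c ≈ 9736.82 km.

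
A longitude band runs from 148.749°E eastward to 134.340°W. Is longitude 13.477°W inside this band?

Band width going east from +148.749° to -134.340°: ((-134.340 − 148.749) mod 360) = 76.911°.
Offset of -13.477° east of the west edge: ((-13.477 − 148.749) mod 360) = 197.774°.
197.774° > 76.911° ⇒ outside.

No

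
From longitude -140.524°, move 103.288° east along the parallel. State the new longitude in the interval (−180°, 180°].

-37.236°

Start at -140.524°; shift +103.288° → -37.236°.
-37.236° already lies in (−180°, 180°].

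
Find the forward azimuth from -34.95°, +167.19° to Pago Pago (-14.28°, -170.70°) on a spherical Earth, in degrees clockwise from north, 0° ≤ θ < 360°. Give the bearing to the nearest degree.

Δλ = -170.70 − 167.19 = -337.89°; wrapped into (−180°, 180°]: 22.11°.
θ = atan2( sin Δλ · cos φ₂ , cos φ₁ · sin φ₂ − sin φ₁ · cos φ₂ · cos Δλ )
  = atan2(0.36476, 0.31216) = 49.443° → normalised to [0°, 360°): 49.443°.

49°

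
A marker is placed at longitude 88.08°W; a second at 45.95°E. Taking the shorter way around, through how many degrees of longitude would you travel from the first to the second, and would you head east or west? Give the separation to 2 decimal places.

134.03° east

Raw difference: 45.95 − -88.08 = 134.03°.
Normalise into (−180°, 180°]: 134.03° stays 134.03°.
Positive ⇒ the second point lies to the east; separation 134.03°.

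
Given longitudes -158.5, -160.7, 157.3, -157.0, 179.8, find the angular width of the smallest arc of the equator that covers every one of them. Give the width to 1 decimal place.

Sort the longitudes: -160.7°, -158.5°, -157.0°, +157.3°, +179.8°.
Eastward gaps between consecutive values (wrapping around): 2.2°, 1.5°, 314.3°, 22.5°, 19.5°.
Largest gap = 314.3° ⇒ minimal covering band is its complement: 360° − 314.3° = 45.7°.
Band runs from +157.3° eastward to -157.0°, crossing the antimeridian.

45.7°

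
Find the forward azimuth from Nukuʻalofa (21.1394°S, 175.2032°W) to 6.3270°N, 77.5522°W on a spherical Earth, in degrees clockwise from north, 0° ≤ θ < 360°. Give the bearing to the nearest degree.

Δλ = -77.5522 − -175.2032 = 97.6510°.
θ = atan2( sin Δλ · cos φ₂ , cos φ₁ · sin φ₂ − sin φ₁ · cos φ₂ · cos Δλ )
  = atan2(0.98506, 0.05506) = 86.801° → normalised to [0°, 360°): 86.801°.

87°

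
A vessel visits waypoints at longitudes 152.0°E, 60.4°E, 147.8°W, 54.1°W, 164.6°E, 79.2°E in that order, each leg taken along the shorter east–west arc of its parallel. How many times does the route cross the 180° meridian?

2

Leg 1: +152.0° → +60.4°, shortest Δλ = -91.6° (west) — does not cross 180°.
Leg 2: +60.4° → -147.8°, shortest Δλ = 151.8° (east) — crosses 180°.
Leg 3: -147.8° → -54.1°, shortest Δλ = 93.7° (east) — does not cross 180°.
Leg 4: -54.1° → +164.6°, shortest Δλ = -141.3° (west) — crosses 180°.
Leg 5: +164.6° → +79.2°, shortest Δλ = -85.4° (west) — does not cross 180°.
Total crossings: 2.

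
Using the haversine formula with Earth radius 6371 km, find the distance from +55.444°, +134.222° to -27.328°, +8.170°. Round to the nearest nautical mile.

7951 nmi

Δλ = 8.170 − 134.222 = -126.052°.
Δφ = -27.328 − 55.444 = -82.772°.
a = sin²(Δφ/2) + cos φ₁ · cos φ₂ · sin²(Δλ/2) = 0.837324.
c = 2·atan2(√a, √(1−a)) = 2.31128 rad → d = 6371·c ≈ 14725.19 km ≈ 7950.96 nmi.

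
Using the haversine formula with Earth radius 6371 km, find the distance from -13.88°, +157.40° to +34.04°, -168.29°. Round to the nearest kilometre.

6447 km

Δλ = -168.29 − 157.40 = -325.69°; wrapped into (−180°, 180°]: 34.31°.
Δφ = 34.04 − -13.88 = 47.92°.
a = sin²(Δφ/2) + cos φ₁ · cos φ₂ · sin²(Δλ/2) = 0.234903.
c = 2·atan2(√a, √(1−a)) = 1.01197 rad → d = 6371·c ≈ 6447.25 km.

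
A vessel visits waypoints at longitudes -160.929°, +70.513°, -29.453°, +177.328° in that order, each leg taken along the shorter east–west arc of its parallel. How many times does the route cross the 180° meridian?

Leg 1: -160.929° → +70.513°, shortest Δλ = -128.558° (west) — crosses 180°.
Leg 2: +70.513° → -29.453°, shortest Δλ = -99.966° (west) — does not cross 180°.
Leg 3: -29.453° → +177.328°, shortest Δλ = -153.219° (west) — crosses 180°.
Total crossings: 2.

2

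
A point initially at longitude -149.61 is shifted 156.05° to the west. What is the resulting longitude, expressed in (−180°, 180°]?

+54.34°

Start at -149.61°; shift −156.05° → -305.66°.
-305.66° lies outside (−180°, 180°]; add 360° → +54.34°.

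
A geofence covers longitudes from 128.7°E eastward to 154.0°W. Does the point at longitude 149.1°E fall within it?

Band width going east from +128.7° to -154.0°: ((-154.0 − 128.7) mod 360) = 77.3°.
Offset of +149.1° east of the west edge: ((149.1 − 128.7) mod 360) = 20.4°.
20.4° ≤ 77.3° ⇒ inside.

Yes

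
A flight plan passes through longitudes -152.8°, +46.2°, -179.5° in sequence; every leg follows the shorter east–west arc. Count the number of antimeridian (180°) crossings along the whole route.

2

Leg 1: -152.8° → +46.2°, shortest Δλ = -161.0° (west) — crosses 180°.
Leg 2: +46.2° → -179.5°, shortest Δλ = 134.3° (east) — crosses 180°.
Total crossings: 2.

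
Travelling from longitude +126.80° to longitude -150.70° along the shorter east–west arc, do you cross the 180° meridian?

Yes

Naïve |-150.70 − 126.80| = 277.5° > 180°, so the shorter arc goes the other way round — across 180°.
Signed shortest Δλ = ((-150.70 − 126.80 + 180) mod 360) − 180 = 82.5°.
Going east by 82.5° from +126.80° passes through 180° before reaching -150.70°.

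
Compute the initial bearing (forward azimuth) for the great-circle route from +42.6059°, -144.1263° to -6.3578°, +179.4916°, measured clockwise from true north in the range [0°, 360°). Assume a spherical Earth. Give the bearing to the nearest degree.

Δλ = 179.4916 − -144.1263 = 323.6179°; wrapped into (−180°, 180°]: -36.3821°.
θ = atan2( sin Δλ · cos φ₂ , cos φ₁ · sin φ₂ − sin φ₁ · cos φ₂ · cos Δλ )
  = atan2(-0.58952, -0.62315) = -136.589° → normalised to [0°, 360°): 223.411°.

223°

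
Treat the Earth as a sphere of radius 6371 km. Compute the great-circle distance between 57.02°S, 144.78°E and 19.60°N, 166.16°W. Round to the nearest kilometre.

9659 km

Δλ = -166.16 − 144.78 = -310.94°; wrapped into (−180°, 180°]: 49.06°.
Δφ = 19.60 − -57.02 = 76.62°.
a = sin²(Δφ/2) + cos φ₁ · cos φ₂ · sin²(Δλ/2) = 0.472686.
c = 2·atan2(√a, √(1−a)) = 1.51614 rad → d = 6371·c ≈ 9659.33 km.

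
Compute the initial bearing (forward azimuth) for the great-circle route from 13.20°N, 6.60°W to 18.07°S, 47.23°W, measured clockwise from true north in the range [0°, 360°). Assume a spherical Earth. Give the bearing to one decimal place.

Δλ = -47.23 − -6.60 = -40.63°.
θ = atan2( sin Δλ · cos φ₂ , cos φ₁ · sin φ₂ − sin φ₁ · cos φ₂ · cos Δλ )
  = atan2(-0.61905, -0.46674) = -127.015° → normalised to [0°, 360°): 232.985°.

233.0°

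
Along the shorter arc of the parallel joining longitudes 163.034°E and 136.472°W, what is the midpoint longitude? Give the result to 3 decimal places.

166.719°W

Signed shortest Δλ from +163.034° to -136.472° is +60.494°.
Midpoint longitude = +163.034° + (+60.494°)/2 = +163.034° + 30.247° = +193.281°.
Normalise into (−180°, 180°]: -166.719°.
(The naïve average (+163.034 + -136.472)/2 = 13.281° is on the wrong side of the globe.)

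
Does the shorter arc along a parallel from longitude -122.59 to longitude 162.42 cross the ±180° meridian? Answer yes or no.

Yes

Naïve |162.42 − -122.59| = 285.01° > 180°, so the shorter arc goes the other way round — across 180°.
Signed shortest Δλ = ((162.42 − -122.59 + 180) mod 360) − 180 = -74.99°.
Going west by 74.99° from -122.59° passes through 180° before reaching +162.42°.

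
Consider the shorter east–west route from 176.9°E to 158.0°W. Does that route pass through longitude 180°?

Naïve |-158.0 − 176.9| = 334.9° > 180°, so the shorter arc goes the other way round — across 180°.
Signed shortest Δλ = ((-158.0 − 176.9 + 180) mod 360) − 180 = 25.1°.
Going east by 25.1° from +176.9° passes through 180° before reaching -158.0°.

Yes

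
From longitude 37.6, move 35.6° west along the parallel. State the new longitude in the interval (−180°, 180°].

+2.0°

Start at +37.6°; shift −35.6° → +2.0°.
+2.0° already lies in (−180°, 180°].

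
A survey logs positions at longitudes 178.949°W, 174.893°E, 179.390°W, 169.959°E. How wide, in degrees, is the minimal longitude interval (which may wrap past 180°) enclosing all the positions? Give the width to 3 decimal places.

Sort the longitudes: -179.390°, -178.949°, +169.959°, +174.893°.
Eastward gaps between consecutive values (wrapping around): 0.441°, 348.908°, 4.934°, 5.717°.
Largest gap = 348.908° ⇒ minimal covering band is its complement: 360° − 348.908° = 11.092°.
Band runs from +169.959° eastward to -178.949°, crossing the antimeridian.

11.092°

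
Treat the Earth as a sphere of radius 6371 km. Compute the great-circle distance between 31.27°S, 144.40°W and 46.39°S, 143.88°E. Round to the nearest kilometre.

6215 km

Δλ = 143.88 − -144.40 = 288.28°; wrapped into (−180°, 180°]: -71.72°.
Δφ = -46.39 − -31.27 = -15.12°.
a = sin²(Δφ/2) + cos φ₁ · cos φ₂ · sin²(Δλ/2) = 0.219624.
c = 2·atan2(√a, √(1−a)) = 0.97550 rad → d = 6371·c ≈ 6214.92 km.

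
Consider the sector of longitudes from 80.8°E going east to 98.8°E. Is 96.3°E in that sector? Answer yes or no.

Band width going east from +80.8° to +98.8°: ((98.8 − 80.8) mod 360) = 18.0°.
Offset of +96.3° east of the west edge: ((96.3 − 80.8) mod 360) = 15.5°.
15.5° ≤ 18.0° ⇒ inside.

Yes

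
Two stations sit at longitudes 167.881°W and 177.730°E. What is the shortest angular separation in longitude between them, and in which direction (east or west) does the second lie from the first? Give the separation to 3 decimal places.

Raw difference: 177.730 − -167.881 = 345.611°.
Normalise into (−180°, 180°]: 345.611° − 360° = -14.389°.
Negative ⇒ the second point lies to the west; separation 14.389°.

14.389° west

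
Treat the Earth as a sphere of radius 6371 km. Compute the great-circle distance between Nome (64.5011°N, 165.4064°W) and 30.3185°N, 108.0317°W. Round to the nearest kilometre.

5449 km

Δλ = -108.0317 − -165.4064 = 57.3747°.
Δφ = 30.3185 − 64.5011 = -34.1826°.
a = sin²(Δφ/2) + cos φ₁ · cos φ₂ · sin²(Δλ/2) = 0.172005.
c = 2·atan2(√a, √(1−a)) = 0.85530 rad → d = 6371·c ≈ 5449.14 km.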